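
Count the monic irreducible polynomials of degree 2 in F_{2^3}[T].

28

By the necklace-counting formula, N_8(2) = (1/2) Σ_{d|2} μ(2/d)·8^d.
Divisors of 2: 1, 2; μ(2/d) for each: -1, 1.
Σ = − 8^1 + 8^2 = 56.
N = 56/2 = 28.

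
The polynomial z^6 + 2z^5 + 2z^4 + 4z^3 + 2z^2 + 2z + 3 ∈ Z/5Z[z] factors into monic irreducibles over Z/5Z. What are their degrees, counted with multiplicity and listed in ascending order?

Write h(z) = z^6 + 2z^5 + 2z^4 + 4z^3 + 2z^2 + 2z + 3.
Roots in Z/5Z: h(0) = 3; h(1) = 1; h(2) = 2; h(3) = 2; h(4) = 0 → root.
Linear factors from roots: (z + 1).
Complete factorization: h(z) = (z + 1)·(z^2 + 4z + 1)·(z^3 + 2z^2 + 2z + 3).
Factor degrees with multiplicity: 1 + 2 + 3 = 6.

1, 2, 3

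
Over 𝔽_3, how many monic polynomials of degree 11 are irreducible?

Gauss's count: N_{3}(11) = (1/11) Σ_{d|11} μ(11/d)·3^d.
Divisors of 11: 1, 11; μ(11/d) for each: -1, 1.
Σ = − 3^1 + 3^11 = 177144.
N = 177144/11 = 16104.

16104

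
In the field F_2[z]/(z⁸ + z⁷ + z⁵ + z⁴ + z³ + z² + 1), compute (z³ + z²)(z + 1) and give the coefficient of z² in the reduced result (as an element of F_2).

1

Multiply in F_2[z]: (z³ + z²)·(z + 1) = z⁴ + z².
Reduced: z⁴ + z².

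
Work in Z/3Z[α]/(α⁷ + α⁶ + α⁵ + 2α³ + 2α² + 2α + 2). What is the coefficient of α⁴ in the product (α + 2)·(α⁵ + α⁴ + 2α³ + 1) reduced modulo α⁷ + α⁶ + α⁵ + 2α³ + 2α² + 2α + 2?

1

Multiply in Z/3Z[α]: (α + 2)·(α⁵ + α⁴ + 2α³ + 1) = α⁶ + α⁴ + α³ + α + 2.
Reduced: α⁶ + α⁴ + α³ + α + 2.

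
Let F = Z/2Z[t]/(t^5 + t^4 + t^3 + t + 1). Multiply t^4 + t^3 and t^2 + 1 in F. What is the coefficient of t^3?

1

Multiply in Z/2Z[t]: (t^4 + t^3)·(t^2 + 1) = t^6 + t^5 + t^4 + t^3.
Reduce using t^5 ≡ t^4 + t^3 + t + 1 (mod t^5 + t^4 + t^3 + t + 1).
Reduced: t^3 + t^2 + t.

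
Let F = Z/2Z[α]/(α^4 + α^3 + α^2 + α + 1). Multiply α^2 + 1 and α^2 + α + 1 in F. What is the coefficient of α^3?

0

Multiply in Z/2Z[α]: (α^2 + 1)·(α^2 + α + 1) = α^4 + α^3 + α + 1.
Reduce using α^4 ≡ α^3 + α^2 + α + 1 (mod α^4 + α^3 + α^2 + α + 1).
Reduced: α^2.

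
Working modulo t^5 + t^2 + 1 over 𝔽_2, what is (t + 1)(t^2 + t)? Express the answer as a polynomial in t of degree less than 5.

t^3 + t

Multiply in 𝔽_2[t]: (t + 1)·(t^2 + t) = t^3 + t.
Reduced: t^3 + t.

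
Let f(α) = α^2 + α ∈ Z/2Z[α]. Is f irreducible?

No

Check for roots in Z/2Z: f(0) = 0 → root; f(1) = 0 → root.
f(0) = 0, so (α) divides f(α); f is reducible.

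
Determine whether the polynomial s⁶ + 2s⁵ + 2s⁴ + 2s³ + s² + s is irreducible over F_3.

Write P(s) = s⁶ + 2s⁵ + 2s⁴ + 2s³ + s² + s.
Check for roots in F_3: P(0) = 0 → root; P(1) = 0 → root; P(2) = 2.
P(0) = 0, so (s) divides P(s); P is reducible.

No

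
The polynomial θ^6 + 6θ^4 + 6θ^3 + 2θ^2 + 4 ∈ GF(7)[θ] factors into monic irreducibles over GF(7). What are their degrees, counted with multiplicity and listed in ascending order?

Write h(θ) = θ^6 + 6θ^4 + 6θ^3 + 2θ^2 + 4.
Linear factors from roots: (θ + 1).
Complete factorization: h(θ) = (θ + 1)·(θ^2 + θ + 3)·(θ^3 + 5θ^2 + 6θ + 6).
Factor degrees with multiplicity: 1 + 2 + 3 = 6.

1, 2, 3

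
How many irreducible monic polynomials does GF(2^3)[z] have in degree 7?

299592

Gauss's count: N_{8}(7) = (1/7) Σ_{d|7} μ(7/d)·8^d.
Divisors of 7: 1, 7; μ(7/d) for each: -1, 1.
Σ = − 8^1 + 8^7 = 2097144.
N = 2097144/7 = 299592.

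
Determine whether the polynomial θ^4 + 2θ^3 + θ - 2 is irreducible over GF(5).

Yes

Write g(θ) = θ^4 + 2θ^3 + θ - 2.
Check for roots in GF(5): g(0) = 3; g(1) = 2; g(2) = 2; g(3) = 1; g(4) = 1.
No roots, so no linear factors.
Degree-2 irreducible divisors: test the 10 monic irreducibles of degree 2 over GF(5).
None of them divide g (all give nonzero remainder).
No irreducible factor of degree ≤ 2 exists, so g is irreducible over GF(5).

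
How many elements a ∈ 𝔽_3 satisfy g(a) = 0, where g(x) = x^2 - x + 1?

Evaluate at each of the 3 elements of 𝔽_3:
g(0) = 1; g(1) = 1; g(2) = 0 → root.
Roots: {2}.

1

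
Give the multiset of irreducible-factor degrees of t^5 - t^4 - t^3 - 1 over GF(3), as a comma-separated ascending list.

5

Write f(t) = t^5 - t^4 - t^3 - 1.
Roots in GF(3): f(0) = 2; f(1) = 1; f(2) = 1.
Complete factorization: f(t) = (t^5 - t^4 - t^3 - 1).
Factor degrees with multiplicity: 5 = 5.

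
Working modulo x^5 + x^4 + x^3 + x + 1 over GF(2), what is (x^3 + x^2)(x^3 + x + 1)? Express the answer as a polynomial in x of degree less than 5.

Multiply in GF(2)[x]: (x^3 + x^2)·(x^3 + x + 1) = x^6 + x^5 + x^4 + x^2.
Reduce using x^5 ≡ x^4 + x^3 + x + 1 (mod x^5 + x^4 + x^3 + x + 1).
Reduced: x.

x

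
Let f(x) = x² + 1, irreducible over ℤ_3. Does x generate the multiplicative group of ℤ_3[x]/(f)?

|GF(3^2)^×| = 3^2 − 1 = 8. Prime factorization: 8 = 2^3.
f is primitive ⇔ x has order 8 in GF(3)[x]/(f), i.e. x^(8/q) ≠ 1 for each prime q | 8.
x^(4) mod f = 1
Since x^(4) = 1, the order of x divides 4 < 8; not primitive.

No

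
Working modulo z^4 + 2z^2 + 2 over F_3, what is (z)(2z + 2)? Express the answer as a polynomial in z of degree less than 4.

Multiply in F_3[z]: (z)·(2z + 2) = 2z^2 + 2z.
Reduced: 2z^2 + 2z.

2z^2 + 2z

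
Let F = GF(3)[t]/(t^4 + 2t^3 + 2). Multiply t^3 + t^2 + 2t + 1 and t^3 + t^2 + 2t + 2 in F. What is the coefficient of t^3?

Multiply in GF(3)[t]: (t^3 + t^2 + 2t + 1)·(t^3 + t^2 + 2t + 2) = t^6 + 2t^5 + 2t^4 + t^3 + t^2 + 2.
Reduce using t^4 ≡ t^3 + 1 (mod t^4 + 2t^3 + 2).
Reduced: 2t^2 + 1.

0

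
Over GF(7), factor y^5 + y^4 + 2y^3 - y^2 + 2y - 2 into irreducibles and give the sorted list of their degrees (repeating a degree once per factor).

Write g(y) = y^5 + y^4 + 2y^3 - y^2 + 2y - 2.
Linear factors from roots: (y + 2), (y + 1).
Complete factorization: g(y) = (y + 1)·(y + 2)·(y^3 - 2y^2 - y - 1).
Factor degrees with multiplicity: 1 + 1 + 3 = 5.

1, 1, 3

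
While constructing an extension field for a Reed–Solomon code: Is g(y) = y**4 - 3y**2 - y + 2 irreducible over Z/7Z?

Check for roots in Z/7Z: g(0) = 2; g(1) = 6; g(2) = 4; g(3) = 4; g(4) = 3; g(5) = 1; g(6) = 1.
No roots, so no linear factors.
Degree-2 irreducible divisors: test the 21 monic irreducibles of degree 2 over GF(7).
None of them divide g (all give nonzero remainder).
No irreducible factor of degree ≤ 2 exists, so g is irreducible over GF(7).

Yes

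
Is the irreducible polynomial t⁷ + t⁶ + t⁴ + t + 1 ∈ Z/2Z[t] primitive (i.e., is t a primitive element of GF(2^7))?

Write f(t) = t⁷ + t⁶ + t⁴ + t + 1.
|GF(2^7)^×| = 2^7 − 1 = 127. Prime factorization: 127 = 127.
f is primitive ⇔ t has order 127 in GF(2)[t]/(f), i.e. t^(127/q) ≠ 1 for each prime q | 127.
t^(1) mod f = t.
None equal 1, so t has full order 127; f is primitive.

Yes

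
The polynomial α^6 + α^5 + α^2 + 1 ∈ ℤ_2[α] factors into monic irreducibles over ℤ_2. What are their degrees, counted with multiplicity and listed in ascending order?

1, 2, 3

Write h(α) = α^6 + α^5 + α^2 + 1.
Roots in ℤ_2: h(0) = 1; h(1) = 0 → root.
Linear factors from roots: (α + 1).
Complete factorization: h(α) = (α + 1)·(α^2 + α + 1)·(α^3 + α^2 + 1).
Factor degrees with multiplicity: 1 + 2 + 3 = 6.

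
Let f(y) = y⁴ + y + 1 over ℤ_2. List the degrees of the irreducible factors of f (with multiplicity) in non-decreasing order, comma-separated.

Roots in ℤ_2: f(0) = 1; f(1) = 1.
Complete factorization: f(y) = (y⁴ + y + 1).
Factor degrees with multiplicity: 4 = 4.

4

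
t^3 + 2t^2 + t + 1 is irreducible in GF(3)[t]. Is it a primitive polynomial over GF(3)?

Yes

Write f(t) = t^3 + 2t^2 + t + 1.
|GF(3^3)^×| = 3^3 − 1 = 26. Prime factorization: 26 = 2·13.
f is primitive ⇔ t has order 26 in GF(3)[t]/(f), i.e. t^(26/q) ≠ 1 for each prime q | 26.
t^(13) mod f = 2.
t^(2) mod f = t^2.
None equal 1, so t has full order 26; f is primitive.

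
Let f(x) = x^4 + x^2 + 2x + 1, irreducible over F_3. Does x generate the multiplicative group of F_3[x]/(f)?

No

|GF(3^4)^×| = 3^4 − 1 = 80. Prime factorization: 80 = 2^4·5.
f is primitive ⇔ x has order 80 in GF(3)[x]/(f), i.e. x^(80/q) ≠ 1 for each prime q | 80.
x^(40) mod f = 1
x^(16) mod f = 2x^3 + 2.
Since x^(40) = 1, the order of x divides 40 < 80; not primitive.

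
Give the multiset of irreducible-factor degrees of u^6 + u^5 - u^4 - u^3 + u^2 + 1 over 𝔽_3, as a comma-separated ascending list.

2, 4

Write f(u) = u^6 + u^5 - u^4 - u^3 + u^2 + 1.
Roots in 𝔽_3: f(0) = 1; f(1) = 2; f(2) = 2.
Complete factorization: f(u) = (u^2 + u - 1)·(u^4 - u - 1).
Factor degrees with multiplicity: 2 + 4 = 6.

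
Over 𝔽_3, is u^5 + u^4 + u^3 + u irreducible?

No

Write m(u) = u^5 + u^4 + u^3 + u.
Check for roots in 𝔽_3: m(0) = 0 → root; m(1) = 1; m(2) = 1.
m(0) = 0, so (u) divides m(u); m is reducible.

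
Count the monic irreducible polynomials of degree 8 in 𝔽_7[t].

720300

By the necklace-counting formula, N_7(8) = (1/8) Σ_{d|8} μ(8/d)·7^d.
Divisors of 8: 1, 2, 4, 8; μ(8/d) for each: 0, 0, -1, 1.
Σ = − 7^4 + 7^8 = 5762400.
N = 5762400/8 = 720300.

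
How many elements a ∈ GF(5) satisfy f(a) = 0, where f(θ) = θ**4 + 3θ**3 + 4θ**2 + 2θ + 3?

Evaluate at each of the 5 elements of GF(5):
f(0) = 3; f(1) = 3; f(2) = 3; f(3) = 2; f(4) = 3.
No element is a root.

0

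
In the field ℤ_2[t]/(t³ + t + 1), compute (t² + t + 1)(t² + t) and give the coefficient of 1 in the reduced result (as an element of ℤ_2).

Multiply in ℤ_2[t]: (t² + t + 1)·(t² + t) = t⁴ + t.
Reduce using t³ ≡ t + 1 (mod t³ + t + 1).
Reduced: t².

0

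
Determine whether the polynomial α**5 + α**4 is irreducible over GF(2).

No

Write g(α) = α**5 + α**4.
Check for roots in GF(2): g(0) = 0 → root; g(1) = 0 → root.
g(0) = 0, so (α) divides g(α); g is reducible.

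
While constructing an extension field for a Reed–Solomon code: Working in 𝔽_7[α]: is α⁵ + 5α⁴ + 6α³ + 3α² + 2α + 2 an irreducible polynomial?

Yes

Write m(α) = α⁵ + 5α⁴ + 6α³ + 3α² + 2α + 2.
Check for roots in 𝔽_7: m(0) = 2; m(1) = 5; m(2) = 3; m(3) = 5; m(4) = 2; m(5) = 3; m(6) = 1.
No roots, so no linear factors.
Degree-2 irreducible divisors: test the 21 monic irreducibles of degree 2 over GF(7).
None of them divide m (all give nonzero remainder).
No irreducible factor of degree ≤ 2 exists, so m is irreducible over GF(7).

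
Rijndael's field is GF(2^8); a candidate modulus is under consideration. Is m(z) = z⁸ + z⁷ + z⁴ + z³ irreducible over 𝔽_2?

Check for roots in 𝔽_2: m(0) = 0 → root; m(1) = 0 → root.
m(0) = 0, so (z) divides m(z); m is reducible.

No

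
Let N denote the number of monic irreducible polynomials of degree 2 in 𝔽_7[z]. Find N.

By the necklace-counting formula, N_7(2) = (1/2) Σ_{d|2} μ(2/d)·7^d.
Divisors of 2: 1, 2; μ(2/d) for each: -1, 1.
Σ = − 7^1 + 7^2 = 42.
N = 42/2 = 21.

21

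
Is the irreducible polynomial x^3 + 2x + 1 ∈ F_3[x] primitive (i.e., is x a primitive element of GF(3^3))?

Write f(x) = x^3 + 2x + 1.
|GF(3^3)^×| = 3^3 − 1 = 26. Prime factorization: 26 = 2·13.
f is primitive ⇔ x has order 26 in GF(3)[x]/(f), i.e. x^(26/q) ≠ 1 for each prime q | 26.
x^(13) mod f = 2.
x^(2) mod f = x^2.
None equal 1, so x has full order 26; f is primitive.

Yes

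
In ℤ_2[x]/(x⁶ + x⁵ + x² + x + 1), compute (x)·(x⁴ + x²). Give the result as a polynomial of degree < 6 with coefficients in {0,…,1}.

Multiply in ℤ_2[x]: (x)·(x⁴ + x²) = x⁵ + x³.
Reduced: x⁵ + x³.

x^5 + x^3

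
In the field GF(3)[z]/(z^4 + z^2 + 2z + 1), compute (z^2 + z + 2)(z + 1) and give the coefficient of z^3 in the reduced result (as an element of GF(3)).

1

Multiply in GF(3)[z]: (z^2 + z + 2)·(z + 1) = z^3 + 2z^2 + 2.
Reduced: z^3 + 2z^2 + 2.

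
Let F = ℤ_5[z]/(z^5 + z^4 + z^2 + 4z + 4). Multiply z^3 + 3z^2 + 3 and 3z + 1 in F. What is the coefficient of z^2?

3

Multiply in ℤ_5[z]: (z^3 + 3z^2 + 3)·(3z + 1) = 3z^4 + 3z^2 + 4z + 3.
Reduced: 3z^4 + 3z^2 + 4z + 3.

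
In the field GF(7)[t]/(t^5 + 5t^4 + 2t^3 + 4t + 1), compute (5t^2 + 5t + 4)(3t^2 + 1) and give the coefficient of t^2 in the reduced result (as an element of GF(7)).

Multiply in GF(7)[t]: (5t^2 + 5t + 4)·(3t^2 + 1) = t^4 + t^3 + 3t^2 + 5t + 4.
Reduced: t^4 + t^3 + 3t^2 + 5t + 4.

3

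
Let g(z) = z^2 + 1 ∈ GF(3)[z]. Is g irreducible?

Yes

Check for roots in GF(3): g(0) = 1; g(1) = 2; g(2) = 2.
No roots. A degree-2 polynomial over a field with no linear factor is irreducible.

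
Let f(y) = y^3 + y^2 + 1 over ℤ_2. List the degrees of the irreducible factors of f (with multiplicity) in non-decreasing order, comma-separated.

3

Roots in ℤ_2: f(0) = 1; f(1) = 1.
Complete factorization: f(y) = (y^3 + y^2 + 1).
Factor degrees with multiplicity: 3 = 3.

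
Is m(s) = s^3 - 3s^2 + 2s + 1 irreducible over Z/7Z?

No

Check for roots in Z/7Z: m(0) = 1; m(1) = 1; m(2) = 1; m(3) = 0 → root; m(4) = 4; m(5) = 5; m(6) = 2.
m(3) = 0, so (s − 3) divides m(s); m is reducible.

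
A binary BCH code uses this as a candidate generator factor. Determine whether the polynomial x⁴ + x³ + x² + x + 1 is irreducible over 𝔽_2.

Yes

Write g(x) = x⁴ + x³ + x² + x + 1.
Check for roots in 𝔽_2: g(0) = 1; g(1) = 1.
No roots, so no linear factors.
Monic irreducibles of degree 2 over GF(2): x² + x + 1.
None of them divide g (all give nonzero remainder).
No irreducible factor of degree ≤ 2 exists, so g is irreducible over GF(2).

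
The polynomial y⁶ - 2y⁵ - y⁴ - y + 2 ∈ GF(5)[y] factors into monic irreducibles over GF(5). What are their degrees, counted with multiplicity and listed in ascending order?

Write g(y) = y⁶ - 2y⁵ - y⁴ - y + 2.
Roots in GF(5): g(0) = 2; g(1) = 4; g(2) = 4; g(3) = 1; g(4) = 0 → root.
Linear factors from roots: (y + 1).
Complete factorization: g(y) = (y + 1)·(y² + y + 1)·(y³ + y² + 2).
Factor degrees with multiplicity: 1 + 2 + 3 = 6.

1, 2, 3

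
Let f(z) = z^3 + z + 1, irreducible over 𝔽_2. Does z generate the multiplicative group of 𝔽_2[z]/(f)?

Yes

|GF(2^3)^×| = 2^3 − 1 = 7. Prime factorization: 7 = 7.
f is primitive ⇔ z has order 7 in GF(2)[z]/(f), i.e. z^(7/q) ≠ 1 for each prime q | 7.
z^(1) mod f = z.
None equal 1, so z has full order 7; f is primitive.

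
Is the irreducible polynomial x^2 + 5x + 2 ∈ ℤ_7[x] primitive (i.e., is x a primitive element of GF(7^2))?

Write f(x) = x^2 + 5x + 2.
|GF(7^2)^×| = 7^2 − 1 = 48. Prime factorization: 48 = 2^4·3.
f is primitive ⇔ x has order 48 in GF(7)[x]/(f), i.e. x^(48/q) ≠ 1 for each prime q | 48.
x^(24) mod f = 1
x^(16) mod f = 4.
Since x^(24) = 1, the order of x divides 24 < 48; not primitive.

No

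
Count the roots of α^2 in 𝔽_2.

Write g(α) = α^2.
Evaluate at each of the 2 elements of 𝔽_2:
g(0) = 0 → root; g(1) = 1.
Roots: {0}.

1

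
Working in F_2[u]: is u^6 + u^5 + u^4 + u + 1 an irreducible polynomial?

Yes

Write P(u) = u^6 + u^5 + u^4 + u + 1.
Check for roots in F_2: P(0) = 1; P(1) = 1.
No roots, so no linear factors.
Monic irreducibles of degree 2 over GF(2): u^2 + u + 1.
None of them divide P (all give nonzero remainder).
Monic irreducibles of degree 3 over GF(2): u^3 + u + 1, u^3 + u^2 + 1.
None of them divide P (all give nonzero remainder).
No irreducible factor of degree ≤ 3 exists, so P is irreducible over GF(2).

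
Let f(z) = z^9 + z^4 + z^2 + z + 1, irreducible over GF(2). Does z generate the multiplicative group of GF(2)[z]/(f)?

No

|GF(2^9)^×| = 2^9 − 1 = 511. Prime factorization: 511 = 7·73.
f is primitive ⇔ z has order 511 in GF(2)[z]/(f), i.e. z^(511/q) ≠ 1 for each prime q | 511.
z^(73) mod f = 1
z^(7) mod f = z^7.
Since z^(73) = 1, the order of z divides 73 < 511; not primitive.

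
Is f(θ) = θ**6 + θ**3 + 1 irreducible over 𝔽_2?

Yes

Check for roots in 𝔽_2: f(0) = 1; f(1) = 1.
No roots, so no linear factors.
Monic irreducibles of degree 2 over GF(2): θ**2 + θ + 1.
None of them divide f (all give nonzero remainder).
Monic irreducibles of degree 3 over GF(2): θ**3 + θ + 1, θ**3 + θ**2 + 1.
None of them divide f (all give nonzero remainder).
No irreducible factor of degree ≤ 3 exists, so f is irreducible over GF(2).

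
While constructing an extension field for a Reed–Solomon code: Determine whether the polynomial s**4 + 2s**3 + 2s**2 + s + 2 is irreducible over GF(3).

Yes

Write h(s) = s**4 + 2s**3 + 2s**2 + s + 2.
Check for roots in GF(3): h(0) = 2; h(1) = 2; h(2) = 2.
No roots, so no linear factors.
Monic irreducibles of degree 2 over GF(3): s**2 + 1, s**2 + s + 2, s**2 + 2s + 2.
None of them divide h (all give nonzero remainder).
No irreducible factor of degree ≤ 2 exists, so h is irreducible over GF(3).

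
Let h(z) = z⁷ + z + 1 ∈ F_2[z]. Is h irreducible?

Yes

Check for roots in F_2: h(0) = 1; h(1) = 1.
No roots, so no linear factors.
Monic irreducibles of degree 2 over GF(2): z² + z + 1.
None of them divide h (all give nonzero remainder).
Monic irreducibles of degree 3 over GF(2): z³ + z + 1, z³ + z² + 1.
None of them divide h (all give nonzero remainder).
No irreducible factor of degree ≤ 3 exists, so h is irreducible over GF(2).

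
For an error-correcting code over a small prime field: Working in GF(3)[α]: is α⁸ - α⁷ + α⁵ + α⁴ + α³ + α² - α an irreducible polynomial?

No

Write m(α) = α⁸ - α⁷ + α⁵ + α⁴ + α³ + α² - α.
Check for roots in GF(3): m(0) = 0 → root; m(1) = 0 → root; m(2) = 0 → root.
m(0) = 0, so (α) divides m(α); m is reducible.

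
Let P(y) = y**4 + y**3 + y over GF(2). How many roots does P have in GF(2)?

Evaluate at each of the 2 elements of GF(2):
P(0) = 0 → root; P(1) = 1.
Roots: {0}.

1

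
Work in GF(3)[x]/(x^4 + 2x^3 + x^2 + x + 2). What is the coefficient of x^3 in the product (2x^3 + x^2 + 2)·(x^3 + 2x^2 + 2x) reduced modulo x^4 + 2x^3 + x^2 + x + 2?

Multiply in GF(3)[x]: (2x^3 + x^2 + 2)·(x^3 + 2x^2 + 2x) = 2x^6 + 2x^5 + x^3 + x^2 + x.
Reduce using x^4 ≡ x^3 + 2x^2 + 2x + 1 (mod x^4 + 2x^3 + x^2 + x + 2).
Reduced: 2.

0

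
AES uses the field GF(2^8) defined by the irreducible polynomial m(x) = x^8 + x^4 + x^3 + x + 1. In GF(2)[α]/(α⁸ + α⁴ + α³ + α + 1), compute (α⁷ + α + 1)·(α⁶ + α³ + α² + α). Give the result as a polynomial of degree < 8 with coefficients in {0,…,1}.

Multiply in GF(2)[α]: (α⁷ + α + 1)·(α⁶ + α³ + α² + α) = α¹³ + α¹⁰ + α⁹ + α⁸ + α⁷ + α⁶ + α⁴ + α.
Reduce using α⁸ ≡ α⁴ + α³ + α + 1 (mod α⁸ + α⁴ + α³ + α + 1).
Reduced: α⁷ + α⁶ + α⁴ + α³ + α² + α.

α^7 + α^6 + α^4 + α^3 + α^2 + α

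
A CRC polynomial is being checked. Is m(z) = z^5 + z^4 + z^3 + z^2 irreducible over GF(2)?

Check for roots in GF(2): m(0) = 0 → root; m(1) = 0 → root.
m(0) = 0, so (z) divides m(z); m is reducible.

No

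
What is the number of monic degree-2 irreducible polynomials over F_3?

x^(3^2) − x is the product of all monic irreducibles of degree dividing 2; Möbius inversion gives N = (1/2) Σ μ(2/d)·3^d.
Divisors of 2: 1, 2; μ(2/d) for each: -1, 1.
Σ = − 3^1 + 3^2 = 6.
N = 6/2 = 3.

3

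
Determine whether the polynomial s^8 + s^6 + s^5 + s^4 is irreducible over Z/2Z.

No

Write f(s) = s^8 + s^6 + s^5 + s^4.
Check for roots in Z/2Z: f(0) = 0 → root; f(1) = 0 → root.
f(0) = 0, so (s) divides f(s); f is reducible.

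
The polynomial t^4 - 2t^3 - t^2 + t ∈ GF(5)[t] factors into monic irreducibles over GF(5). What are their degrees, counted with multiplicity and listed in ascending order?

1, 3

Write h(t) = t^4 - 2t^3 - t^2 + t.
Roots in GF(5): h(0) = 0 → root; h(1) = 4; h(2) = 3; h(3) = 1; h(4) = 1.
Linear factors from roots: (t).
Complete factorization: h(t) = (t)·(t^3 - 2t^2 - t + 1).
Factor degrees with multiplicity: 1 + 3 = 4.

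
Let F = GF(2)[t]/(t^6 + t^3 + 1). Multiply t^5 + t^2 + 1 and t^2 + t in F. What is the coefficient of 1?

1

Multiply in GF(2)[t]: (t^5 + t^2 + 1)·(t^2 + t) = t^7 + t^6 + t^4 + t^3 + t^2 + t.
Reduce using t^6 ≡ t^3 + 1 (mod t^6 + t^3 + 1).
Reduced: t^2 + 1.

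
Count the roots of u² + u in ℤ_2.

Write h(u) = u² + u.
Evaluate at each of the 2 elements of ℤ_2:
h(0) = 0 → root; h(1) = 0 → root.
Roots: {0, 1}.

2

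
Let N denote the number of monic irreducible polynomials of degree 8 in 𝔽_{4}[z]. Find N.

Gauss's count: N_{4}(8) = (1/8) Σ_{d|8} μ(8/d)·4^d.
Divisors of 8: 1, 2, 4, 8; μ(8/d) for each: 0, 0, -1, 1.
Σ = − 4^4 + 4^8 = 65280.
N = 65280/8 = 8160.

8160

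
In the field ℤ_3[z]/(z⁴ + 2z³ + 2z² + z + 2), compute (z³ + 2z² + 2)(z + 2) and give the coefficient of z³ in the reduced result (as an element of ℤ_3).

Multiply in ℤ_3[z]: (z³ + 2z² + 2)·(z + 2) = z⁴ + z³ + z² + 2z + 1.
Reduce using z⁴ ≡ z³ + z² + 2z + 1 (mod z⁴ + 2z³ + 2z² + z + 2).
Reduced: 2z³ + 2z² + z + 2.

2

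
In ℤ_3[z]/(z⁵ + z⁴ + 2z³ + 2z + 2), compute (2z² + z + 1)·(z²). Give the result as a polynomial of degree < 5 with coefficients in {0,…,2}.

2z^4 + z^3 + z^2

Multiply in ℤ_3[z]: (2z² + z + 1)·(z²) = 2z⁴ + z³ + z².
Reduced: 2z⁴ + z³ + z².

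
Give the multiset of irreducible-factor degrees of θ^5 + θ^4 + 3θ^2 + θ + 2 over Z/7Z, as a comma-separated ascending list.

Write g(θ) = θ^5 + θ^4 + 3θ^2 + θ + 2.
Complete factorization: g(θ) = (θ^2 + 6θ + 3)·(θ^3 + 2θ^2 + 6θ + 3).
Factor degrees with multiplicity: 2 + 3 = 5.

2, 3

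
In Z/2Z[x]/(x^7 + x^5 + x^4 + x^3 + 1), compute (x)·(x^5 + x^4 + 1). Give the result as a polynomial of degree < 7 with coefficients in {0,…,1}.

Multiply in Z/2Z[x]: (x)·(x^5 + x^4 + 1) = x^6 + x^5 + x.
Reduced: x^6 + x^5 + x.

x^6 + x^5 + x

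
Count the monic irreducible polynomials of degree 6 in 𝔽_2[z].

9

The number of monic irreducibles of degree 6 over GF(2) is (1/6)·Σ_{d∣6} μ(6/d) 2^d.
Divisors of 6: 1, 2, 3, 6; μ(6/d) for each: 1, -1, -1, 1.
Σ = 2^1 − 2^2 − 2^3 + 2^6 = 54.
N = 54/6 = 9.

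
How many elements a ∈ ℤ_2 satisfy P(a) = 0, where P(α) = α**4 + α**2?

2

Evaluate at each of the 2 elements of ℤ_2:
P(0) = 0 → root; P(1) = 0 → root.
Roots: {0, 1}.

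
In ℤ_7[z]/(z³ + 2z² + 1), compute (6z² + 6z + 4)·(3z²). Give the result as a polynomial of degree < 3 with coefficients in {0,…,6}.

Multiply in ℤ_7[z]: (6z² + 6z + 4)·(3z²) = 4z⁴ + 4z³ + 5z².
Reduce using z³ ≡ 5z² + 6 (mod z³ + 2z² + 1).
Reduced: 6z² + 3z + 4.

6z^2 + 3z + 4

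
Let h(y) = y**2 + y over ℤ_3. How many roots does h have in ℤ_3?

2

Evaluate at each of the 3 elements of ℤ_3:
h(0) = 0 → root; h(1) = 2; h(2) = 0 → root.
Roots: {0, 2}.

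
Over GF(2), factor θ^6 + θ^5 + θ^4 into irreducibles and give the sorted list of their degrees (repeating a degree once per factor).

Write h(θ) = θ^6 + θ^5 + θ^4.
Roots in GF(2): h(0) = 0 → root; h(1) = 1.
Linear factors from roots: (θ).
Complete factorization: h(θ) = (θ)^4·(θ^2 + θ + 1).
Factor degrees with multiplicity: 1 + 1 + 1 + 1 + 2 = 6.

1, 1, 1, 1, 2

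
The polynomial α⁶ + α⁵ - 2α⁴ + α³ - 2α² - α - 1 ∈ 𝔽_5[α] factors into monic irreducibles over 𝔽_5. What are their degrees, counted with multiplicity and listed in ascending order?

Write h(α) = α⁶ + α⁵ - 2α⁴ + α³ - 2α² - α - 1.
Roots in 𝔽_5: h(0) = 4; h(1) = 2; h(2) = 1; h(3) = 0 → root; h(4) = 0 → root.
Linear factors from roots: (α + 2), (α + 1).
Complete factorization: h(α) = (α + 1)·(α + 2)·(α² - 2)·(α² - 2α - 1).
Factor degrees with multiplicity: 1 + 1 + 2 + 2 = 6.

1, 1, 2, 2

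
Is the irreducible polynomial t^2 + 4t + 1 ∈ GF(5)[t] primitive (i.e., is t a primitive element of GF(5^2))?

Write f(t) = t^2 + 4t + 1.
|GF(5^2)^×| = 5^2 − 1 = 24. Prime factorization: 24 = 2^3·3.
f is primitive ⇔ t has order 24 in GF(5)[t]/(f), i.e. t^(24/q) ≠ 1 for each prime q | 24.
t^(12) mod f = 1
t^(8) mod f = t + 4.
Since t^(12) = 1, the order of t divides 12 < 24; not primitive.

No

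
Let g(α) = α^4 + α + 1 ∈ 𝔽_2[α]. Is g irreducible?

Check for roots in 𝔽_2: g(0) = 1; g(1) = 1.
No roots, so no linear factors.
Monic irreducibles of degree 2 over GF(2): α^2 + α + 1.
None of them divide g (all give nonzero remainder).
No irreducible factor of degree ≤ 2 exists, so g is irreducible over GF(2).

Yes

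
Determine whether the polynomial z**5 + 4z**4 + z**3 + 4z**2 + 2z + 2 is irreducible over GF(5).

Yes

Write h(z) = z**5 + 4z**4 + z**3 + 4z**2 + 2z + 2.
Check for roots in GF(5): h(0) = 2; h(1) = 4; h(2) = 1; h(3) = 3; h(4) = 1.
No roots, so no linear factors.
Degree-2 irreducible divisors: test the 10 monic irreducibles of degree 2 over GF(5).
None of them divide h (all give nonzero remainder).
No irreducible factor of degree ≤ 2 exists, so h is irreducible over GF(5).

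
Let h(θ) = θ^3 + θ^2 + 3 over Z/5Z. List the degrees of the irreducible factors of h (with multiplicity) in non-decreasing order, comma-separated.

1, 1, 1

Roots in Z/5Z: h(0) = 3; h(1) = 0 → root; h(2) = 0 → root; h(3) = 4; h(4) = 3.
Linear factors from roots: (θ + 4), (θ + 3).
Complete factorization: h(θ) = (θ + 3)·(θ + 4)^2.
Factor degrees with multiplicity: 1 + 1 + 1 = 3.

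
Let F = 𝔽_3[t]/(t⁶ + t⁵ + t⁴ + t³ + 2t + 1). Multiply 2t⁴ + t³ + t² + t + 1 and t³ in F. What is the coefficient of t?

0

Multiply in 𝔽_3[t]: (2t⁴ + t³ + t² + t + 1)·(t³) = 2t⁷ + t⁶ + t⁵ + t⁴ + t³.
Reduce using t⁶ ≡ 2t⁵ + 2t⁴ + 2t³ + t + 2 (mod t⁶ + t⁵ + t⁴ + t³ + 2t + 1).
Reduced: 2t³ + 2t² + 1.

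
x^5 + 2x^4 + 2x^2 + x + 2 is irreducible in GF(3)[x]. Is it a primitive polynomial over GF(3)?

Write f(x) = x^5 + 2x^4 + 2x^2 + x + 2.
|GF(3^5)^×| = 3^5 − 1 = 242. Prime factorization: 242 = 2·11^2.
f is primitive ⇔ x has order 242 in GF(3)[x]/(f), i.e. x^(242/q) ≠ 1 for each prime q | 242.
x^(121) mod f = 1
x^(22) mod f = x^4 + 2x^3 + 2x^2 + x + 1.
Since x^(121) = 1, the order of x divides 121 < 242; not primitive.

No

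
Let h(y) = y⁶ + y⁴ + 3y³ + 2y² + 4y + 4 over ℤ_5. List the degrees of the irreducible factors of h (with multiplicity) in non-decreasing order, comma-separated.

Roots in ℤ_5: h(0) = 4; h(1) = 0 → root; h(2) = 4; h(3) = 0 → root; h(4) = 1.
Linear factors from roots: (y + 4), (y + 2).
Complete factorization: h(y) = (y + 2)·(y + 4)·(y² + 3)·(y² + 4y + 1).
Factor degrees with multiplicity: 1 + 1 + 2 + 2 = 6.

1, 1, 2, 2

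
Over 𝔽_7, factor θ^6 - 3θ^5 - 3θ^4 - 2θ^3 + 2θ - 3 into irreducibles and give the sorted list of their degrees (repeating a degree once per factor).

Write h(θ) = θ^6 - 3θ^5 - 3θ^4 - 2θ^3 + 2θ - 3.
Linear factors from roots: (θ - 3), (θ + 3).
Complete factorization: h(θ) = (θ + 3)^2·(θ - 3)^2·(θ^2 - 3θ + 1).
Factor degrees with multiplicity: 1 + 1 + 1 + 1 + 2 = 6.

1, 1, 1, 1, 2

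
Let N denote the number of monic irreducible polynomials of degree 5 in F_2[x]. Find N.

6

The number of monic irreducibles of degree 5 over GF(2) is (1/5)·Σ_{d∣5} μ(5/d) 2^d.
Divisors of 5: 1, 5; μ(5/d) for each: -1, 1.
Σ = − 2^1 + 2^5 = 30.
N = 30/5 = 6.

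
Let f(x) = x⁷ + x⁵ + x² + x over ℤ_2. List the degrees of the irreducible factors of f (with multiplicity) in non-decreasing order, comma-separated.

1, 1, 2, 3

Roots in ℤ_2: f(0) = 0 → root; f(1) = 0 → root.
Linear factors from roots: (x), (x + 1).
Complete factorization: f(x) = (x)·(x + 1)·(x² + x + 1)·(x³ + x + 1).
Factor degrees with multiplicity: 1 + 1 + 2 + 3 = 7.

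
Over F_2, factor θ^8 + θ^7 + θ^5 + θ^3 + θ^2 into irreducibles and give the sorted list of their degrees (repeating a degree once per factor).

1, 1, 2, 2, 2

Write f(θ) = θ^8 + θ^7 + θ^5 + θ^3 + θ^2.
Roots in F_2: f(0) = 0 → root; f(1) = 1.
Linear factors from roots: (θ).
Complete factorization: f(θ) = (θ)^2·(θ^2 + θ + 1)^3.
Factor degrees with multiplicity: 1 + 1 + 2 + 2 + 2 = 8.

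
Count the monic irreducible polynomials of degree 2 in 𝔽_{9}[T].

36

By the necklace-counting formula, N_9(2) = (1/2) Σ_{d|2} μ(2/d)·9^d.
Divisors of 2: 1, 2; μ(2/d) for each: -1, 1.
Σ = − 9^1 + 9^2 = 72.
N = 72/2 = 36.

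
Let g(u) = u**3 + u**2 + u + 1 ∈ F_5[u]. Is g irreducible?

Check for roots in F_5: g(0) = 1; g(1) = 4; g(2) = 0 → root; g(3) = 0 → root; g(4) = 0 → root.
g(2) = 0, so (u − 2) divides g(u); g is reducible.

No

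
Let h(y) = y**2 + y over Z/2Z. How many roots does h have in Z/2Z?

Evaluate at each of the 2 elements of Z/2Z:
h(0) = 0 → root; h(1) = 0 → root.
Roots: {0, 1}.

2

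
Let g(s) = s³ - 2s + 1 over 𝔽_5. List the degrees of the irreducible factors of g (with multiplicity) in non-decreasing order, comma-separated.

Roots in 𝔽_5: g(0) = 1; g(1) = 0 → root; g(2) = 0 → root; g(3) = 2; g(4) = 2.
Linear factors from roots: (s - 1), (s - 2).
Complete factorization: g(s) = (s - 1)·(s - 2)^2.
Factor degrees with multiplicity: 1 + 1 + 1 = 3.

1, 1, 1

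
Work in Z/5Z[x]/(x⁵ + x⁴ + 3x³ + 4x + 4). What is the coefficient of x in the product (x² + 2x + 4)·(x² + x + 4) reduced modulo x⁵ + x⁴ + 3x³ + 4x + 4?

Multiply in Z/5Z[x]: (x² + 2x + 4)·(x² + x + 4) = x⁴ + 3x³ + 2x + 1.
Reduced: x⁴ + 3x³ + 2x + 1.

2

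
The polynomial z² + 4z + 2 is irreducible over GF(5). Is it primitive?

Yes

Write f(z) = z² + 4z + 2.
|GF(5^2)^×| = 5^2 − 1 = 24. Prime factorization: 24 = 2^3·3.
f is primitive ⇔ z has order 24 in GF(5)[z]/(f), i.e. z^(24/q) ≠ 1 for each prime q | 24.
z^(12) mod f = 4.
z^(8) mod f = 2z + 1.
None equal 1, so z has full order 24; f is primitive.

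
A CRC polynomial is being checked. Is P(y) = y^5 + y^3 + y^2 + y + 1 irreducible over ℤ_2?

Check for roots in ℤ_2: P(0) = 1; P(1) = 1.
No roots, so no linear factors.
Monic irreducibles of degree 2 over GF(2): y^2 + y + 1.
None of them divide P (all give nonzero remainder).
No irreducible factor of degree ≤ 2 exists, so P is irreducible over GF(2).

Yes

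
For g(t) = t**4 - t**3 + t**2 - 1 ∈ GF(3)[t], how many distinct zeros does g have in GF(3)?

Evaluate at each of the 3 elements of GF(3):
g(0) = 2; g(1) = 0 → root; g(2) = 2.
Roots: {1}.

1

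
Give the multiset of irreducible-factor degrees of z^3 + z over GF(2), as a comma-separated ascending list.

1, 1, 1

Write g(z) = z^3 + z.
Roots in GF(2): g(0) = 0 → root; g(1) = 0 → root.
Linear factors from roots: (z), (z + 1).
Complete factorization: g(z) = (z)·(z + 1)^2.
Factor degrees with multiplicity: 1 + 1 + 1 = 3.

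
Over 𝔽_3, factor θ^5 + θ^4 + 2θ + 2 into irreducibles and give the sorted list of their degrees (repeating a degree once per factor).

1, 1, 1, 2

Write h(θ) = θ^5 + θ^4 + 2θ + 2.
Roots in 𝔽_3: h(0) = 2; h(1) = 0 → root; h(2) = 0 → root.
Linear factors from roots: (θ + 2), (θ + 1).
Complete factorization: h(θ) = (θ + 2)·(θ + 1)^2·(θ^2 + 1).
Factor degrees with multiplicity: 1 + 1 + 1 + 2 = 5.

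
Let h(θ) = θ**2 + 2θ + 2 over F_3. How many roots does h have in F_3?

Evaluate at each of the 3 elements of F_3:
h(0) = 2; h(1) = 2; h(2) = 1.
No element is a root.

0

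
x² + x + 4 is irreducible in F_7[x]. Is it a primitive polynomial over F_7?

Write f(x) = x² + x + 4.
|GF(7^2)^×| = 7^2 − 1 = 48. Prime factorization: 48 = 2^4·3.
f is primitive ⇔ x has order 48 in GF(7)[x]/(f), i.e. x^(48/q) ≠ 1 for each prime q | 48.
x^(24) mod f = 1
x^(16) mod f = 2.
Since x^(24) = 1, the order of x divides 24 < 48; not primitive.

No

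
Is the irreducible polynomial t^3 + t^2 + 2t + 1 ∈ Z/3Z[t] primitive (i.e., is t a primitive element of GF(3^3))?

Write f(t) = t^3 + t^2 + 2t + 1.
|GF(3^3)^×| = 3^3 − 1 = 26. Prime factorization: 26 = 2·13.
f is primitive ⇔ t has order 26 in GF(3)[t]/(f), i.e. t^(26/q) ≠ 1 for each prime q | 26.
t^(13) mod f = 2.
t^(2) mod f = t^2.
None equal 1, so t has full order 26; f is primitive.

Yes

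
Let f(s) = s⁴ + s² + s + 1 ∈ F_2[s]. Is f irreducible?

Check for roots in F_2: f(0) = 1; f(1) = 0 → root.
f(1) = 0, so (s − 1) divides f(s); f is reducible.

No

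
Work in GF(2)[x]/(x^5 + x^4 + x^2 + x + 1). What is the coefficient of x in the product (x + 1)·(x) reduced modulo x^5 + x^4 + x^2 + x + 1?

Multiply in GF(2)[x]: (x + 1)·(x) = x^2 + x.
Reduced: x^2 + x.

1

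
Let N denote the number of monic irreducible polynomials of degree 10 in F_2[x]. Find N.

By the necklace-counting formula, N_2(10) = (1/10) Σ_{d|10} μ(10/d)·2^d.
Divisors of 10: 1, 2, 5, 10; μ(10/d) for each: 1, -1, -1, 1.
Σ = 2^1 − 2^2 − 2^5 + 2^10 = 990.
N = 990/10 = 99.

99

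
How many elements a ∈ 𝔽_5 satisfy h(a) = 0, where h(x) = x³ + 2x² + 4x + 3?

3

Evaluate at each of the 5 elements of 𝔽_5:
h(0) = 3; h(1) = 0 → root; h(2) = 2; h(3) = 0 → root; h(4) = 0 → root.
Roots: {1, 3, 4}.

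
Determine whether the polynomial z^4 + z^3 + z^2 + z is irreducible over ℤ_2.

No

Write f(z) = z^4 + z^3 + z^2 + z.
Check for roots in ℤ_2: f(0) = 0 → root; f(1) = 0 → root.
f(0) = 0, so (z) divides f(z); f is reducible.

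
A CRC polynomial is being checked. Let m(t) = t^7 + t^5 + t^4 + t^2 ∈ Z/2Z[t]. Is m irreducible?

No

Check for roots in Z/2Z: m(0) = 0 → root; m(1) = 0 → root.
m(0) = 0, so (t) divides m(t); m is reducible.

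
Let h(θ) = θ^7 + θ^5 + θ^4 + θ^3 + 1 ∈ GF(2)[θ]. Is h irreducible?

Check for roots in GF(2): h(0) = 1; h(1) = 1.
No roots, so no linear factors.
Monic irreducibles of degree 2 over GF(2): θ^2 + θ + 1.
None of them divide h (all give nonzero remainder).
Monic irreducibles of degree 3 over GF(2): θ^3 + θ + 1, θ^3 + θ^2 + 1.
None of them divide h (all give nonzero remainder).
No irreducible factor of degree ≤ 3 exists, so h is irreducible over GF(2).

Yes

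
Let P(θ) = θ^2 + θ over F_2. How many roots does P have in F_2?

Evaluate at each of the 2 elements of F_2:
P(0) = 0 → root; P(1) = 0 → root.
Roots: {0, 1}.

2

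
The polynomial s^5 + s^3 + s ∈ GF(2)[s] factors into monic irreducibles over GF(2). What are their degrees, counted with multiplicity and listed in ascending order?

Write h(s) = s^5 + s^3 + s.
Roots in GF(2): h(0) = 0 → root; h(1) = 1.
Linear factors from roots: (s).
Complete factorization: h(s) = (s)·(s^2 + s + 1)^2.
Factor degrees with multiplicity: 1 + 2 + 2 = 5.

1, 2, 2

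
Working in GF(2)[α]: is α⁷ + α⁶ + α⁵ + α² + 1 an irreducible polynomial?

Yes

Write g(α) = α⁷ + α⁶ + α⁵ + α² + 1.
Check for roots in GF(2): g(0) = 1; g(1) = 1.
No roots, so no linear factors.
Monic irreducibles of degree 2 over GF(2): α² + α + 1.
None of them divide g (all give nonzero remainder).
Monic irreducibles of degree 3 over GF(2): α³ + α + 1, α³ + α² + 1.
None of them divide g (all give nonzero remainder).
No irreducible factor of degree ≤ 3 exists, so g is irreducible over GF(2).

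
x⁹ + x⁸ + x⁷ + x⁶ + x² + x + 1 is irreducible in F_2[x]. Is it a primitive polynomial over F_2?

Write f(x) = x⁹ + x⁸ + x⁷ + x⁶ + x² + x + 1.
|GF(2^9)^×| = 2^9 − 1 = 511. Prime factorization: 511 = 7·73.
f is primitive ⇔ x has order 511 in GF(2)[x]/(f), i.e. x^(511/q) ≠ 1 for each prime q | 511.
x^(73) mod f = x⁸ + x⁶ + x⁵ + x⁴ + x + 1.
x^(7) mod f = x⁷.
None equal 1, so x has full order 511; f is primitive.

Yes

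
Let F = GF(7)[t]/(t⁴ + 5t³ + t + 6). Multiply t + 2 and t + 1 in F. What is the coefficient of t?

Multiply in GF(7)[t]: (t + 2)·(t + 1) = t² + 3t + 2.
Reduced: t² + 3t + 2.

3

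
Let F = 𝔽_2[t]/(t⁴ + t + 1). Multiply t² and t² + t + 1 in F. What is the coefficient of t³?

1

Multiply in 𝔽_2[t]: (t²)·(t² + t + 1) = t⁴ + t³ + t².
Reduce using t⁴ ≡ t + 1 (mod t⁴ + t + 1).
Reduced: t³ + t² + t + 1.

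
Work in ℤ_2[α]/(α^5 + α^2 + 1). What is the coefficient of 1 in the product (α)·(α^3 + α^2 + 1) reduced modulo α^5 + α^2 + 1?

Multiply in ℤ_2[α]: (α)·(α^3 + α^2 + 1) = α^4 + α^3 + α.
Reduced: α^4 + α^3 + α.

0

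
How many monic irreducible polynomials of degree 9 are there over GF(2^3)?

14913024

The number of monic irreducibles of degree 9 over GF(8) is (1/9)·Σ_{d∣9} μ(9/d) 8^d.
Divisors of 9: 1, 3, 9; μ(9/d) for each: 0, -1, 1.
Σ = − 8^3 + 8^9 = 134217216.
N = 134217216/9 = 14913024.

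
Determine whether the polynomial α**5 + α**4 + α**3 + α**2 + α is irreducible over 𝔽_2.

No

Write P(α) = α**5 + α**4 + α**3 + α**2 + α.
Check for roots in 𝔽_2: P(0) = 0 → root; P(1) = 1.
P(0) = 0, so (α) divides P(α); P is reducible.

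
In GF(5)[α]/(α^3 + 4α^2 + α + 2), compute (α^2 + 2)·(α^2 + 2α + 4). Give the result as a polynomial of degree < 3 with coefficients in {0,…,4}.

Multiply in GF(5)[α]: (α^2 + 2)·(α^2 + 2α + 4) = α^4 + 2α^3 + α^2 + 4α + 3.
Reduce using α^3 ≡ α^2 + 4α + 3 (mod α^3 + 4α^2 + α + 2).
Reduced: 3α^2 + 4α + 2.

3α^2 + 4α + 2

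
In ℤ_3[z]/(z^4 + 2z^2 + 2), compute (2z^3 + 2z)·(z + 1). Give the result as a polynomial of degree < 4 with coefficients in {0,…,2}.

Multiply in ℤ_3[z]: (2z^3 + 2z)·(z + 1) = 2z^4 + 2z^3 + 2z^2 + 2z.
Reduce using z^4 ≡ z^2 + 1 (mod z^4 + 2z^2 + 2).
Reduced: 2z^3 + z^2 + 2z + 2.

2z^3 + z^2 + 2z + 2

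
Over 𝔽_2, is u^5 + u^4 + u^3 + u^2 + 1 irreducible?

Write f(u) = u^5 + u^4 + u^3 + u^2 + 1.
Check for roots in 𝔽_2: f(0) = 1; f(1) = 1.
No roots, so no linear factors.
Monic irreducibles of degree 2 over GF(2): u^2 + u + 1.
None of them divide f (all give nonzero remainder).
No irreducible factor of degree ≤ 2 exists, so f is irreducible over GF(2).

Yes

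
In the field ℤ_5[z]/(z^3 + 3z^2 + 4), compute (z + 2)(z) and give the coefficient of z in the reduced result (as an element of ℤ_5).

2

Multiply in ℤ_5[z]: (z + 2)·(z) = z^2 + 2z.
Reduced: z^2 + 2z.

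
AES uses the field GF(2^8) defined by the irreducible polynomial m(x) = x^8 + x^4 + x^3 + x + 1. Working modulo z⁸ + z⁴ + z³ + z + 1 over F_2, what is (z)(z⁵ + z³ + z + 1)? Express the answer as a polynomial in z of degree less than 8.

Multiply in F_2[z]: (z)·(z⁵ + z³ + z + 1) = z⁶ + z⁴ + z² + z.
Reduced: z⁶ + z⁴ + z² + z.

z^6 + z^4 + z^2 + z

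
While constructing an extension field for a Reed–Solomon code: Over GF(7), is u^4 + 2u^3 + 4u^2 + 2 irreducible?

Yes

Write h(u) = u^4 + 2u^3 + 4u^2 + 2.
Check for roots in GF(7): h(0) = 2; h(1) = 2; h(2) = 1; h(3) = 5; h(4) = 2; h(5) = 4; h(6) = 5.
No roots, so no linear factors.
Degree-2 irreducible divisors: test the 21 monic irreducibles of degree 2 over GF(7).
None of them divide h (all give nonzero remainder).
No irreducible factor of degree ≤ 2 exists, so h is irreducible over GF(7).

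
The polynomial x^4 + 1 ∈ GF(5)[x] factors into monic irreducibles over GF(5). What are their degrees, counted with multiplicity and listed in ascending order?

Write g(x) = x^4 + 1.
Roots in GF(5): g(0) = 1; g(1) = 2; g(2) = 2; g(3) = 2; g(4) = 2.
Complete factorization: g(x) = (x^2 + 2)·(x^2 + 3).
Factor degrees with multiplicity: 2 + 2 = 4.

2, 2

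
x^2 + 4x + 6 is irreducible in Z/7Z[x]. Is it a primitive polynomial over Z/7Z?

Write f(x) = x^2 + 4x + 6.
|GF(7^2)^×| = 7^2 − 1 = 48. Prime factorization: 48 = 2^4·3.
f is primitive ⇔ x has order 48 in GF(7)[x]/(f), i.e. x^(48/q) ≠ 1 for each prime q | 48.
x^(24) mod f = 6.
x^(16) mod f = 1
Since x^(16) = 1, the order of x divides 16 < 48; not primitive.

No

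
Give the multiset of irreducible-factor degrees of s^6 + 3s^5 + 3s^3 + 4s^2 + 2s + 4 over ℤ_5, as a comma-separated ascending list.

1, 1, 2, 2

Write g(s) = s^6 + 3s^5 + 3s^3 + 4s^2 + 2s + 4.
Roots in ℤ_5: g(0) = 4; g(1) = 2; g(2) = 3; g(3) = 0 → root; g(4) = 1.
Linear factors from roots: (s + 2).
Complete factorization: g(s) = (s + 2)^2·(s^2 + 3)·(s^2 + 4s + 2).
Factor degrees with multiplicity: 1 + 1 + 2 + 2 = 6.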